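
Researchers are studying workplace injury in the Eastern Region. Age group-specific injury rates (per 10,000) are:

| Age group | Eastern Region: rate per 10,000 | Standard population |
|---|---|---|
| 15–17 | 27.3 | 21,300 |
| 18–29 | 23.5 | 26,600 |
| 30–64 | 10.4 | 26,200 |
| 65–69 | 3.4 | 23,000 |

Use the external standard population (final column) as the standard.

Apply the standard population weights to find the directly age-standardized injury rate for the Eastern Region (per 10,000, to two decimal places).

Standard total = 97,100; weights = 0.2194, 0.2739, 0.2698, 0.2369.
Standardized rate: 0.2194×27.3 + 0.2739×23.5 + 0.2698×10.4 + 0.2369×3.4 = 16.0378 per 10,000.

16.04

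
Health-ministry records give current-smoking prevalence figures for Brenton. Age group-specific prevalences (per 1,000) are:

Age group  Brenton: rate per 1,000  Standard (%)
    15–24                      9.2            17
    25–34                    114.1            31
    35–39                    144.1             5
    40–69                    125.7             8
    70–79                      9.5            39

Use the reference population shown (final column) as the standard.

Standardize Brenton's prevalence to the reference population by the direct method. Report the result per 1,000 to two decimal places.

57.90

Standard weights: 0.17, 0.31, 0.05, 0.08, 0.39.
Standardized rate: 0.1700×9.2 + 0.3100×114.1 + 0.0500×144.1 + 0.0800×125.7 + 0.3900×9.5 = 57.9010 per 1,000.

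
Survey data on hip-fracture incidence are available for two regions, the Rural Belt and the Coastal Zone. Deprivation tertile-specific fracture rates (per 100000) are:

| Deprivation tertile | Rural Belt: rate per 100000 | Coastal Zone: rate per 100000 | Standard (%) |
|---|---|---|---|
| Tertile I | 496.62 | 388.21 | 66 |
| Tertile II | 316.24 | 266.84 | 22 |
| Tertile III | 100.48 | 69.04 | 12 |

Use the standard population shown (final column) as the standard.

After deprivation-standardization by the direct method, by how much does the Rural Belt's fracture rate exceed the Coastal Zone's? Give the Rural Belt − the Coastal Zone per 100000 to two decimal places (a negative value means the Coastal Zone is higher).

Standard weights: 0.66, 0.22, 0.12.
The Rural Belt: 0.6600×496.62 + 0.2200×316.24 + 0.1200×100.48 = 409.3996 per 100000.
The Coastal Zone: 0.6600×388.21 + 0.2200×266.84 + 0.1200×69.04 = 323.2082 per 100000.
Difference = 409.3996 − 323.2082 = 86.1914.

86.19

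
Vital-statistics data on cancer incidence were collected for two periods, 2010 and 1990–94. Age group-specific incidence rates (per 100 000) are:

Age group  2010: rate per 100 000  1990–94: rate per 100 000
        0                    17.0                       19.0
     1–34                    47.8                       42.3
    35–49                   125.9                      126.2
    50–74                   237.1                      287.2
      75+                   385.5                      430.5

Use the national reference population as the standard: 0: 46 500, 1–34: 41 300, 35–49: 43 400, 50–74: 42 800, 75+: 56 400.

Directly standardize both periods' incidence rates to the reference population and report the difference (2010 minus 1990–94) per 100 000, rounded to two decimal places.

Standard total = 230 400; weights = 0.2018, 0.1793, 0.1884, 0.1858, 0.2448.
2010: 0.2018×17.0 + 0.1793×47.8 + 0.1884×125.9 + 0.1858×237.1 + 0.2448×385.5 = 174.1266 per 100 000.
1990–94: 0.2018×19.0 + 0.1793×42.3 + 0.1884×126.2 + 0.1858×287.2 + 0.2448×430.5 = 193.9233 per 100 000.
Difference = 174.1266 − 193.9233 = -19.7967.

-19.80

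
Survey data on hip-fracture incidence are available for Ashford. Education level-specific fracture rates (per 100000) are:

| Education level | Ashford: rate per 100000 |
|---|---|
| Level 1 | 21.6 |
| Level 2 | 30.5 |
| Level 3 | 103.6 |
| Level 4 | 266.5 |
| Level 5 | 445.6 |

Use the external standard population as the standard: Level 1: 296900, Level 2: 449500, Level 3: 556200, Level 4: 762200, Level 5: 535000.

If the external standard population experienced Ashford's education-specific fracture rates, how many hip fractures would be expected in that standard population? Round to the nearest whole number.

Expected hip fractures = Σ (standard pop × education-specific rate ÷ 100000)
= 296900×21.6/100000 + 449500×30.5/100000 + 556200×103.6/100000 + 762200×266.5/100000 + 535000×445.6/100000
= 64.13 + 137.10 + 576.22 + 2031.26 + 2383.96 = 5192.67.

5193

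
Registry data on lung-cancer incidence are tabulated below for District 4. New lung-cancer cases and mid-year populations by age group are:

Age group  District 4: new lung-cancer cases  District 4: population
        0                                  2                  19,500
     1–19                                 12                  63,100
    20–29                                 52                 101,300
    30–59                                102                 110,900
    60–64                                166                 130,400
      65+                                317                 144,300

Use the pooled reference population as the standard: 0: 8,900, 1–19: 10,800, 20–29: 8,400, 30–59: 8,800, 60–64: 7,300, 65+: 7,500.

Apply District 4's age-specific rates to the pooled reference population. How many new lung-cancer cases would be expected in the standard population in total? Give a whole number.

Age-specific rates per 100,000 for District 4: 10.26, 19.02, 51.33, 91.97, 127.30, 219.68.
Expected new lung-cancer cases = Σ (standard pop × age-specific rate ÷ 100,000)
= 8,900×10.26/100,000 + 10,800×19.02/100,000 + 8,400×51.33/100,000 + 8,800×91.97/100,000 + 7,300×127.30/100,000 + 7,500×219.68/100,000
= 0.91 + 2.05 + 4.31 + 8.09 + 9.29 + 16.48 = 41.14.

41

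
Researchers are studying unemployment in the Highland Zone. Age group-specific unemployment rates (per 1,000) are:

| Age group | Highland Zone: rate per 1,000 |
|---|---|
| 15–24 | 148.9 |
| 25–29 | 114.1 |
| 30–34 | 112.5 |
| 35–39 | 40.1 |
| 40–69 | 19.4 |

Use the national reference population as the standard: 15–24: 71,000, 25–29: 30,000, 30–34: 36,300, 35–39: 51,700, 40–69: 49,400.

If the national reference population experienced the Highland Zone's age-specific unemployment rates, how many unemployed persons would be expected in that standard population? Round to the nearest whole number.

21110

Expected unemployed persons = Σ (standard pop × age-specific rate ÷ 1,000)
= 71,000×148.9/1,000 + 30,000×114.1/1,000 + 36,300×112.5/1,000 + 51,700×40.1/1,000 + 49,400×19.4/1,000
= 10571.90 + 3423.00 + 4083.75 + 2073.17 + 958.36 = 21110.18.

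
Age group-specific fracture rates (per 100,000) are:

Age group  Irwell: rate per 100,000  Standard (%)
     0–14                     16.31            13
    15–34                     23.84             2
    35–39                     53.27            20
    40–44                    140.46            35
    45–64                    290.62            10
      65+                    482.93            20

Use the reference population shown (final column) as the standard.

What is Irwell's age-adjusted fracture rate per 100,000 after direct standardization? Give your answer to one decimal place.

188.1

Standard weights: 0.13, 0.02, 0.20, 0.35, 0.10, 0.20.
Standardized rate: 0.1300×16.31 + 0.0200×23.84 + 0.2000×53.27 + 0.3500×140.46 + 0.1000×290.62 + 0.2000×482.93 = 188.0601 per 100,000.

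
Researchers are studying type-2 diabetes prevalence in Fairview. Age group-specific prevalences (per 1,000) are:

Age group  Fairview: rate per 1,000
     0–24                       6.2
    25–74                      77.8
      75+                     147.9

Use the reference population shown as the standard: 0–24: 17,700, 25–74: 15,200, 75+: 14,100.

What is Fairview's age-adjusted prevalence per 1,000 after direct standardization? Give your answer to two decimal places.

Standard total = 47,000; weights = 0.3766, 0.3234, 0.3000.
Standardized rate: 0.3766×6.2 + 0.3234×77.8 + 0.3000×147.9 = 71.8657 per 1,000.

71.87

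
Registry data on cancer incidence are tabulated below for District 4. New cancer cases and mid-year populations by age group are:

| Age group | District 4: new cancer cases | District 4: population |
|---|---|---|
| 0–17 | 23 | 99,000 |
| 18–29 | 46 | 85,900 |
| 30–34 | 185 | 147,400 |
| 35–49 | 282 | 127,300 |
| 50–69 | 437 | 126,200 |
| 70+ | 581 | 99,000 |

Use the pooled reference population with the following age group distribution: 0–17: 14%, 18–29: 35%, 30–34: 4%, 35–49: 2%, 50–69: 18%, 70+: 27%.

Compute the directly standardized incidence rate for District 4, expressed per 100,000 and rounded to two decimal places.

Age-specific rates per 100,000 for District 4: 23.23, 53.55, 125.51, 221.52, 346.28, 586.87.
Standard weights: 0.14, 0.35, 0.04, 0.02, 0.18, 0.27.
Standardized rate: 0.1400×23.23 + 0.3500×53.55 + 0.0400×125.51 + 0.0200×221.52 + 0.1800×346.28 + 0.2700×586.87 = 252.2303 per 100,000.

252.23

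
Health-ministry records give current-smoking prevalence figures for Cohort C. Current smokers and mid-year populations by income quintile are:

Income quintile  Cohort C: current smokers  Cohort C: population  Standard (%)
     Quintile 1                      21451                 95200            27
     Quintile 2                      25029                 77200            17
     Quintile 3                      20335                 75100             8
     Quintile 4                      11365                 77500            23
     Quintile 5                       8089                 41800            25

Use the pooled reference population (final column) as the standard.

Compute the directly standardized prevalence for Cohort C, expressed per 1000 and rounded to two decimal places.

219.72

Income-specific rates per 1000 for Cohort C: 225.326, 324.210, 270.772, 146.645, 193.517.
Standard weights: 0.27, 0.17, 0.08, 0.23, 0.25.
Standardized rate: 0.2700×225.326 + 0.1700×324.210 + 0.0800×270.772 + 0.2300×146.645 + 0.2500×193.517 = 219.7230 per 1000.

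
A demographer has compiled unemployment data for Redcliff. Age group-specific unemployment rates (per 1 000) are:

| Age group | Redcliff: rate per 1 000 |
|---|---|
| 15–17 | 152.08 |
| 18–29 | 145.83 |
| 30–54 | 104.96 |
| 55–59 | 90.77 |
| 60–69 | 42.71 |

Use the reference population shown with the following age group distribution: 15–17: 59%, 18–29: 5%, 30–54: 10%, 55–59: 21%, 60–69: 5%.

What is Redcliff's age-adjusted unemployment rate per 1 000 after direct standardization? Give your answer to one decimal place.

128.7

Standard weights: 0.59, 0.05, 0.10, 0.21, 0.05.
Standardized rate: 0.5900×152.08 + 0.0500×145.83 + 0.1000×104.96 + 0.2100×90.77 + 0.0500×42.71 = 128.7119 per 1 000.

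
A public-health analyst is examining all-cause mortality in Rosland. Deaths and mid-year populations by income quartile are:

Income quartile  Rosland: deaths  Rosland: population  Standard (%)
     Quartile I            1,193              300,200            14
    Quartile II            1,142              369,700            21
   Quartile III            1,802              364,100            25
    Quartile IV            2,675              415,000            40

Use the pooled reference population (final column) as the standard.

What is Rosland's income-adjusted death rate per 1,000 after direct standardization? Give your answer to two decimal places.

5.02

Income-specific rates per 1,000 for Rosland: 3.974, 3.089, 4.949, 6.446.
Standard weights: 0.14, 0.21, 0.25, 0.40.
Standardized rate: 0.1400×3.974 + 0.2100×3.089 + 0.2500×4.949 + 0.4000×6.446 = 5.0207 per 1,000.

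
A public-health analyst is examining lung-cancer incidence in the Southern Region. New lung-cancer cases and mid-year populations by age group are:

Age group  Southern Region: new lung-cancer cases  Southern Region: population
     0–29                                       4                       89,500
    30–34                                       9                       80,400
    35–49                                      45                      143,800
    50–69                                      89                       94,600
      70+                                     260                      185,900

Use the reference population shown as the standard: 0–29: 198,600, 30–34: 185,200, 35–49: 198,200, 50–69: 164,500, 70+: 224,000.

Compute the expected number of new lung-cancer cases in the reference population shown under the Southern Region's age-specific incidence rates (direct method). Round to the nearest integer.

560

Age-specific rates per 100,000 for the Southern Region: 4.47, 11.19, 31.29, 94.08, 139.86.
Expected new lung-cancer cases = Σ (standard pop × age-specific rate ÷ 100,000)
= 198,600×4.47/100,000 + 185,200×11.19/100,000 + 198,200×31.29/100,000 + 164,500×94.08/100,000 + 224,000×139.86/100,000
= 8.88 + 20.73 + 62.02 + 154.76 + 313.29 = 559.68.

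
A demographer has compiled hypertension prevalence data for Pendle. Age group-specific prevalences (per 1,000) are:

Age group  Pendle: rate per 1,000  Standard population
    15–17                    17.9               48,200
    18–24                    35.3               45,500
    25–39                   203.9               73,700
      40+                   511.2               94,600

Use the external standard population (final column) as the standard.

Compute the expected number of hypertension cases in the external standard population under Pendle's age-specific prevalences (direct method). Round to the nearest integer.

Expected hypertension cases = Σ (standard pop × age-specific rate ÷ 1,000)
= 48,200×17.9/1,000 + 45,500×35.3/1,000 + 73,700×203.9/1,000 + 94,600×511.2/1,000
= 862.78 + 1606.15 + 15027.43 + 48359.52 = 65855.88.

65856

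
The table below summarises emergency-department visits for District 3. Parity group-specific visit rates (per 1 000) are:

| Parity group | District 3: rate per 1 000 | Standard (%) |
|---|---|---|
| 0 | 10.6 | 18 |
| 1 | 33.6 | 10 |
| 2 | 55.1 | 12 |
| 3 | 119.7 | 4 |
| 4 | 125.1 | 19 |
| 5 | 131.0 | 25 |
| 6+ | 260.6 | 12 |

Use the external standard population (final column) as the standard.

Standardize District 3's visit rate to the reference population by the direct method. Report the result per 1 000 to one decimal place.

104.5

Standard weights: 0.18, 0.10, 0.12, 0.04, 0.19, 0.25, 0.12.
Standardized rate: 0.1800×10.6 + 0.1000×33.6 + 0.1200×55.1 + 0.0400×119.7 + 0.1900×125.1 + 0.2500×131.0 + 0.1200×260.6 = 104.4590 per 1 000.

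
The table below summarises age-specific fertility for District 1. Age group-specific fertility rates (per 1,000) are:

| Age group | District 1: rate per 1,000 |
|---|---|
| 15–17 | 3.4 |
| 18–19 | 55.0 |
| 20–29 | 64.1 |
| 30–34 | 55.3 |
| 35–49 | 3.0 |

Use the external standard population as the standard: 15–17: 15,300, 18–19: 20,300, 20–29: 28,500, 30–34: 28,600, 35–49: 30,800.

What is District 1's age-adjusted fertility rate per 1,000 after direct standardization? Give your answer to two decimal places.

Standard total = 123,500; weights = 0.1239, 0.1644, 0.2308, 0.2316, 0.2494.
Standardized rate: 0.1239×3.4 + 0.1644×55.0 + 0.2308×64.1 + 0.2316×55.3 + 0.2494×3.0 = 37.8085 per 1,000.

37.81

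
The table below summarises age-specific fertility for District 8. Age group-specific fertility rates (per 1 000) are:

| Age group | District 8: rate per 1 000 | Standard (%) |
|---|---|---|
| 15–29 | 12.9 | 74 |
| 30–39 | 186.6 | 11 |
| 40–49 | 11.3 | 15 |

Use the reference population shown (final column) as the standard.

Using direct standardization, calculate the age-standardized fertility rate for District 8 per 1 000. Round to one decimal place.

Standard weights: 0.74, 0.11, 0.15.
Standardized rate: 0.7400×12.9 + 0.1100×186.6 + 0.1500×11.3 = 31.7670 per 1 000.

31.8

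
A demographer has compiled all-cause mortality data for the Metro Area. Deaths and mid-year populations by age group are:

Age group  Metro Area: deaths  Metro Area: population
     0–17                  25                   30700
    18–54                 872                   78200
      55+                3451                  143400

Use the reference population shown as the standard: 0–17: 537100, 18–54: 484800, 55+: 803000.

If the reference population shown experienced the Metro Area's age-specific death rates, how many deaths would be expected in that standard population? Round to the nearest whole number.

25168

Age-specific rates per 100000 for the Metro Area: 81.43, 1115.09, 2406.56.
Expected deaths = Σ (standard pop × age-specific rate ÷ 100000)
= 537100×81.43/100000 + 484800×1115.09/100000 + 803000×2406.56/100000
= 437.38 + 5405.95 + 19324.64 = 25167.97.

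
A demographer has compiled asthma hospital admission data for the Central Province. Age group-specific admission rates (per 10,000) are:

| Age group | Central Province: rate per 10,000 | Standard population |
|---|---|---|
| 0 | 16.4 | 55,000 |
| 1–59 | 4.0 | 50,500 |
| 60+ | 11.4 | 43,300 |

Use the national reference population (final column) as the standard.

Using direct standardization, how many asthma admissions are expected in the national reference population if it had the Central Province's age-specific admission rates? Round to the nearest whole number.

160

Expected asthma admissions = Σ (standard pop × age-specific rate ÷ 10,000)
= 55,000×16.4/10,000 + 50,500×4.0/10,000 + 43,300×11.4/10,000
= 90.20 + 20.20 + 49.36 = 159.76.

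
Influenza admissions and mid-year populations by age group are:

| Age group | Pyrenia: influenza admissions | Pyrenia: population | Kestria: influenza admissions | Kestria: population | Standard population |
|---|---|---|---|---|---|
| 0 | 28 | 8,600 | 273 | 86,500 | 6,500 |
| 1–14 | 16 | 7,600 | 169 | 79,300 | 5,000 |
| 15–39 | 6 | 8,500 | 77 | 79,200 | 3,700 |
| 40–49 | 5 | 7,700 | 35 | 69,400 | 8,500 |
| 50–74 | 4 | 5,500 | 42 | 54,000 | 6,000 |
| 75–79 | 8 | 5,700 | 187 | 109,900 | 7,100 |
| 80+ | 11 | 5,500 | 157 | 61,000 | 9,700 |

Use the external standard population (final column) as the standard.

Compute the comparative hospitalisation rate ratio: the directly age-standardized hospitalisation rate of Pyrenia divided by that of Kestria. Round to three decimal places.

Age-specific rates per 100,000 for Pyrenia: 325.58, 210.53, 70.59, 64.94, 72.73, 140.35, 200.00.
For Kestria: 315.61, 213.11, 97.22, 50.43, 77.78, 170.15, 257.38.
Standard total = 46,500; weights = 0.1398, 0.1075, 0.0796, 0.1828, 0.1290, 0.1527, 0.2086.
Pyrenia: 0.1398×325.58 + 0.1075×210.53 + 0.0796×70.59 + 0.1828×64.94 + 0.1290×72.73 + 0.1527×140.35 + 0.2086×200.00 = 158.1697 per 100,000.
Kestria: 0.1398×315.61 + 0.1075×213.11 + 0.0796×97.22 + 0.1828×50.43 + 0.1290×77.78 + 0.1527×170.15 + 0.2086×257.38 = 173.6933 per 100,000.
Ratio = 158.1697 ÷ 173.6933 = 0.91063.

0.911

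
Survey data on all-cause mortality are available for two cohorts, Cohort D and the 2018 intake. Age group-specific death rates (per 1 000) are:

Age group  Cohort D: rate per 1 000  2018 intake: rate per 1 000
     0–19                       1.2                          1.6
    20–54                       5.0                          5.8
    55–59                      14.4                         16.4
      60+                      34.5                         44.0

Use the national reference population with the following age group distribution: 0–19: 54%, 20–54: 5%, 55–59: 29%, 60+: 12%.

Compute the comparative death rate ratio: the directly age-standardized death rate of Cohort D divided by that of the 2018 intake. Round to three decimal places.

0.823

Standard weights: 0.54, 0.05, 0.29, 0.12.
Cohort D: 0.5400×1.2 + 0.0500×5.0 + 0.2900×14.4 + 0.1200×34.5 = 9.2140 per 1 000.
The 2018 intake: 0.5400×1.6 + 0.0500×5.8 + 0.2900×16.4 + 0.1200×44.0 = 11.1900 per 1 000.
Ratio = 9.2140 ÷ 11.1900 = 0.82341.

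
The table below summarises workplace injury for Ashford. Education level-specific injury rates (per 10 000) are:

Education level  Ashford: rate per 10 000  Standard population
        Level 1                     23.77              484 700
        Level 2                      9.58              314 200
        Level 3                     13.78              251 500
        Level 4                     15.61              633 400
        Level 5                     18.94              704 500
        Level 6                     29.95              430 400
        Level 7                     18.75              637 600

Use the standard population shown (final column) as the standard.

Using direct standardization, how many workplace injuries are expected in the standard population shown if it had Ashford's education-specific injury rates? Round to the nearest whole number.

Expected workplace injuries = Σ (standard pop × education-specific rate ÷ 10 000)
= 484 700×23.77/10 000 + 314 200×9.58/10 000 + 251 500×13.78/10 000 + 633 400×15.61/10 000 + 704 500×18.94/10 000 + 430 400×29.95/10 000 + 637 600×18.75/10 000
= 1152.13 + 301.00 + 346.57 + 988.74 + 1334.32 + 1289.05 + 1195.50 = 6607.31.

6607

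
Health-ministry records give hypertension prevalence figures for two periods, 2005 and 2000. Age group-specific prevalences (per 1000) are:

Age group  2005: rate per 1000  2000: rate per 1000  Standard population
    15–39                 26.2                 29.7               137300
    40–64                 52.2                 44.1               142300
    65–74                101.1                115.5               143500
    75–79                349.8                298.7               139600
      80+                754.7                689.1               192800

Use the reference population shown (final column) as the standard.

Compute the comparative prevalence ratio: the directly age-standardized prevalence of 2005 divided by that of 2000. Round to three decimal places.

Standard total = 755500; weights = 0.1817, 0.1884, 0.1899, 0.1848, 0.2552.
2005: 0.1817×26.2 + 0.1884×52.2 + 0.1899×101.1 + 0.1848×349.8 + 0.2552×754.7 = 291.0277 per 1000.
2000: 0.1817×29.7 + 0.1884×44.1 + 0.1899×115.5 + 0.1848×298.7 + 0.2552×689.1 = 266.6903 per 1000.
Ratio = 291.0277 ÷ 266.6903 = 1.09126.

1.091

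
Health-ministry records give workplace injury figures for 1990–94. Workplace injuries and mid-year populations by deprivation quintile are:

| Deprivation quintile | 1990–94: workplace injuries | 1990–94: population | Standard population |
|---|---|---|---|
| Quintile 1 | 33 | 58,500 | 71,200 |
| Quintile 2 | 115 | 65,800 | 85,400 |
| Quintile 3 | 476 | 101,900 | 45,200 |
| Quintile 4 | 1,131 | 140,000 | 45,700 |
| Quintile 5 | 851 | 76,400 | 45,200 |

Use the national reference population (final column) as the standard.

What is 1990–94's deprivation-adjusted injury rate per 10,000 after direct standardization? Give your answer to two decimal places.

Deprivation-specific rates per 10,000 for 1990–94: 5.64, 17.48, 46.71, 80.79, 111.39.
Standard total = 292,700; weights = 0.2433, 0.2918, 0.1544, 0.1561, 0.1544.
Standardized rate: 0.2433×5.64 + 0.2918×17.48 + 0.1544×46.71 + 0.1561×80.79 + 0.1544×111.39 = 43.4992 per 10,000.

43.50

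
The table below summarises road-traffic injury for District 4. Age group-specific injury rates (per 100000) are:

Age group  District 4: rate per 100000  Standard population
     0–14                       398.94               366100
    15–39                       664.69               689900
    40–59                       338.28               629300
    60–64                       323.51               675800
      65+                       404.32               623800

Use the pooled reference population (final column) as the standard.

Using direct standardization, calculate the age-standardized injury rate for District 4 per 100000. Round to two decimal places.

Standard total = 2984900; weights = 0.1227, 0.2311, 0.2108, 0.2264, 0.2090.
Standardized rate: 0.1227×398.94 + 0.2311×664.69 + 0.2108×338.28 + 0.2264×323.51 + 0.2090×404.32 = 431.6205 per 100000.

431.62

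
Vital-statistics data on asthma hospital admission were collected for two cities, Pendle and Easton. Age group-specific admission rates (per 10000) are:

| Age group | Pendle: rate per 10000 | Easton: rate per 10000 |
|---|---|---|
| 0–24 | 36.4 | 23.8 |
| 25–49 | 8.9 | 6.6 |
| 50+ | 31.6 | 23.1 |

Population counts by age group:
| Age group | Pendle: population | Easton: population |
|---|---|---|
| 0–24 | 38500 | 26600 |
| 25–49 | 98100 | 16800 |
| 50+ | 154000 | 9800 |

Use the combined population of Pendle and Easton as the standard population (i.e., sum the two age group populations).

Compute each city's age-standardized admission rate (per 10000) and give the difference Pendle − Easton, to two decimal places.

7.20

Combined standard total = 343800; weights = 0.1894, 0.3342, 0.4764.
Pendle: 0.1894×36.4 + 0.3342×8.9 + 0.4764×31.6 = 24.9224 per 10000.
Easton: 0.1894×23.8 + 0.3342×6.6 + 0.4764×23.1 = 17.7182 per 10000.
Difference = 24.9224 − 17.7182 = 7.2043.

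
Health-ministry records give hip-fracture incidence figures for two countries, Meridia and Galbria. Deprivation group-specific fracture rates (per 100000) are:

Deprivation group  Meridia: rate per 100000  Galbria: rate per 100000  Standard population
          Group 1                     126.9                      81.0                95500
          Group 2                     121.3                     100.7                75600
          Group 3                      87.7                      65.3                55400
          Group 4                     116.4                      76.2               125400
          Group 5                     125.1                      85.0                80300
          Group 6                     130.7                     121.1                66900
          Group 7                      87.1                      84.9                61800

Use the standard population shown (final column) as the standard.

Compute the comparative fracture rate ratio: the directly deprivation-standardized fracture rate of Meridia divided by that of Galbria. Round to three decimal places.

1.333

Standard total = 560900; weights = 0.1703, 0.1348, 0.0988, 0.2236, 0.1432, 0.1193, 0.1102.
Meridia: 0.1703×126.9 + 0.1348×121.3 + 0.0988×87.7 + 0.2236×116.4 + 0.1432×125.1 + 0.1193×130.7 + 0.1102×87.1 = 115.7363 per 100000.
Galbria: 0.1703×81.0 + 0.1348×100.7 + 0.0988×65.3 + 0.2236×76.2 + 0.1432×85.0 + 0.1193×121.1 + 0.1102×84.9 = 86.8166 per 100000.
Ratio = 115.7363 ÷ 86.8166 = 1.33311.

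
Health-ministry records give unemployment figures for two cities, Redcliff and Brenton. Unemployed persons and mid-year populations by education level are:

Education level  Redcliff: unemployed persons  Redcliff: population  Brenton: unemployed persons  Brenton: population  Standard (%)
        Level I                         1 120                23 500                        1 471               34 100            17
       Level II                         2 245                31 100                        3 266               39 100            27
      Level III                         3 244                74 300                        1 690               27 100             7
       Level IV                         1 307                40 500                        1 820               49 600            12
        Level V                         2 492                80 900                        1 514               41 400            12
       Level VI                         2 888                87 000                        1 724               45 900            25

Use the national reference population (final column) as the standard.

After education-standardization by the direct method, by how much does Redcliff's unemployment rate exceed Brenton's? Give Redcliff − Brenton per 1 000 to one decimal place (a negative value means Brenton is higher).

-5.9

Education-specific rates per 1 000 for Redcliff: 47.660, 72.186, 43.661, 32.272, 30.803, 33.195.
For Brenton: 43.138, 83.529, 62.362, 36.694, 36.570, 37.560.
Standard weights: 0.17, 0.27, 0.07, 0.12, 0.12, 0.25.
Redcliff: 0.1700×47.660 + 0.2700×72.186 + 0.0700×43.661 + 0.1200×32.272 + 0.1200×30.803 + 0.2500×33.195 = 46.5166 per 1 000.
Brenton: 0.1700×43.138 + 0.2700×83.529 + 0.0700×62.362 + 0.1200×36.694 + 0.1200×36.570 + 0.2500×37.560 = 52.4333 per 1 000.
Difference = 46.5166 − 52.4333 = -5.9167.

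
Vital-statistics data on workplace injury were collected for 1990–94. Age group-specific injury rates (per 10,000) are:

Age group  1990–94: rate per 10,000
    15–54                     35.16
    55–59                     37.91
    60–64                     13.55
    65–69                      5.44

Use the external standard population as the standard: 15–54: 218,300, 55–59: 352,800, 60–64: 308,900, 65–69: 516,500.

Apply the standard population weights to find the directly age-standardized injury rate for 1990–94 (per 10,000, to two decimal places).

Standard total = 1,396,500; weights = 0.1563, 0.2526, 0.2212, 0.3699.
Standardized rate: 0.1563×35.16 + 0.2526×37.91 + 0.2212×13.55 + 0.3699×5.44 = 20.0827 per 10,000.

20.08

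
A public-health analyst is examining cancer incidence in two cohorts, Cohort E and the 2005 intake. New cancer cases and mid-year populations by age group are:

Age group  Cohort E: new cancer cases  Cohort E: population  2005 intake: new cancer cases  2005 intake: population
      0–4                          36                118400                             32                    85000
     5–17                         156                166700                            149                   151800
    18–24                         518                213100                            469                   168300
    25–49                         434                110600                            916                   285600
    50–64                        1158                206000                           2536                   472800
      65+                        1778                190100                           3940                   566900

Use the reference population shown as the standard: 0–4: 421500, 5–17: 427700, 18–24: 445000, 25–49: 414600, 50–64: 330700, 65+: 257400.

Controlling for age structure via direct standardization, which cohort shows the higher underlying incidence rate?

Cohort E

Age-specific rates per 100000 for Cohort E: 30.41, 93.58, 243.08, 392.41, 562.14, 935.30.
For the 2005 intake: 37.65, 98.16, 278.67, 320.73, 536.38, 695.01.
Standard total = 2296900; weights = 0.1835, 0.1862, 0.1937, 0.1805, 0.1440, 0.1121.
Cohort E: 0.1835×30.41 + 0.1862×93.58 + 0.1937×243.08 + 0.1805×392.41 + 0.1440×562.14 + 0.1121×935.30 = 326.6775 per 100000.
The 2005 intake: 0.1835×37.65 + 0.1862×98.16 + 0.1937×278.67 + 0.1805×320.73 + 0.1440×536.38 + 0.1121×695.01 = 292.1793 per 100000.
The crude rates (406.01 vs 464.75) would put the 2005 intake higher, but that reflects its age composition; once standardized to a common age structure, Cohort E has the higher underlying rate.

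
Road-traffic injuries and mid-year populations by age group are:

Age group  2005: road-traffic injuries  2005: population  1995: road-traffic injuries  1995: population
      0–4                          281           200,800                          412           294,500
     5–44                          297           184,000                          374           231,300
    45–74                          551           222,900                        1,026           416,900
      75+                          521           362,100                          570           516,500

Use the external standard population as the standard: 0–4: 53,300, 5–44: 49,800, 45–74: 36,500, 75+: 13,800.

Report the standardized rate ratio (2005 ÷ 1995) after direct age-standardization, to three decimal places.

1.019

Age-specific rates per 100,000 for 2005: 139.94, 161.41, 247.20, 143.88.
For 1995: 139.90, 161.69, 246.10, 110.36.
Standard total = 153,400; weights = 0.3475, 0.3246, 0.2379, 0.0900.
2005: 0.3475×139.94 + 0.3246×161.41 + 0.2379×247.20 + 0.0900×143.88 = 172.7863 per 100,000.
1995: 0.3475×139.90 + 0.3246×161.69 + 0.2379×246.10 + 0.0900×110.36 = 169.5870 per 100,000.
Ratio = 172.7863 ÷ 169.5870 = 1.01887.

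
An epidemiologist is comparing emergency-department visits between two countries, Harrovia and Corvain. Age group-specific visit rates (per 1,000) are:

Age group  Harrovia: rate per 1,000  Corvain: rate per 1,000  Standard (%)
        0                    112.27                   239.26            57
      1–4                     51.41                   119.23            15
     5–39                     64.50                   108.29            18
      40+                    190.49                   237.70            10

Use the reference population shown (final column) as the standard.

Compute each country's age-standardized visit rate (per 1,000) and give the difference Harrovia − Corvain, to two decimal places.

Standard weights: 0.57, 0.15, 0.18, 0.10.
Harrovia: 0.5700×112.27 + 0.1500×51.41 + 0.1800×64.50 + 0.1000×190.49 = 102.3644 per 1,000.
Corvain: 0.5700×239.26 + 0.1500×119.23 + 0.1800×108.29 + 0.1000×237.70 = 197.5249 per 1,000.
Difference = 102.3644 − 197.5249 = -95.1605.

-95.16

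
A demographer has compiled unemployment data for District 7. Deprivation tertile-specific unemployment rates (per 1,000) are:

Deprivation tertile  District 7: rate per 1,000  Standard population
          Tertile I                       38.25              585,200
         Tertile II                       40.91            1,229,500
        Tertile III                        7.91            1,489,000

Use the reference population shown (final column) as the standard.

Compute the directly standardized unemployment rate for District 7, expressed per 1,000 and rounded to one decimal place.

25.6

Standard total = 3,303,700; weights = 0.1771, 0.3722, 0.4507.
Standardized rate: 0.1771×38.25 + 0.3722×40.91 + 0.4507×7.91 = 25.5655 per 1,000.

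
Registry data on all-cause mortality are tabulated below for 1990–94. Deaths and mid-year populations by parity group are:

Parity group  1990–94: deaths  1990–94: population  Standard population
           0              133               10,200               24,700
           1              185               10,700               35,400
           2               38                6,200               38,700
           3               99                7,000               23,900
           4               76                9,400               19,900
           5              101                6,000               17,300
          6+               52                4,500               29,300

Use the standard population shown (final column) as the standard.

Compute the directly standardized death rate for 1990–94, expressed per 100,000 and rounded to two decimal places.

Parity-specific rates per 100,000 for 1990–94: 1303.92, 1728.97, 612.90, 1414.29, 808.51, 1683.33, 1155.56.
Standard total = 189,200; weights = 0.1305, 0.1871, 0.2045, 0.1263, 0.1052, 0.0914, 0.1549.
Standardized rate: 0.1305×1303.92 + 0.1871×1728.97 + 0.2045×612.90 + 0.1263×1414.29 + 0.1052×808.51 + 0.0914×1683.33 + 0.1549×1155.56 = 1215.6557 per 100,000.

1215.66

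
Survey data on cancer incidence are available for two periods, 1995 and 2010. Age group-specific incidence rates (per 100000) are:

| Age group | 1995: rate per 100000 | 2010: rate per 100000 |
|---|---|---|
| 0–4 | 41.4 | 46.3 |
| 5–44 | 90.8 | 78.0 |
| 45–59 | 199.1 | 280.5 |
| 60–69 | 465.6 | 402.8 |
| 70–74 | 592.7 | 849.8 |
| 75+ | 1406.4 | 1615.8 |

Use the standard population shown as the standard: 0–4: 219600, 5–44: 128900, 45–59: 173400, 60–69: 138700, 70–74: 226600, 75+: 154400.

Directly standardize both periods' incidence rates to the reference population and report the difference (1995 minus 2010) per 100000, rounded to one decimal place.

Standard total = 1041600; weights = 0.2108, 0.1238, 0.1665, 0.1332, 0.2175, 0.1482.
1995: 0.2108×41.4 + 0.1238×90.8 + 0.1665×199.1 + 0.1332×465.6 + 0.2175×592.7 + 0.1482×1406.4 = 452.5271 per 100000.
2010: 0.2108×46.3 + 0.1238×78.0 + 0.1665×280.5 + 0.1332×402.8 + 0.2175×849.8 + 0.1482×1615.8 = 544.1368 per 100000.
Difference = 452.5271 − 544.1368 = -91.6098.

-91.6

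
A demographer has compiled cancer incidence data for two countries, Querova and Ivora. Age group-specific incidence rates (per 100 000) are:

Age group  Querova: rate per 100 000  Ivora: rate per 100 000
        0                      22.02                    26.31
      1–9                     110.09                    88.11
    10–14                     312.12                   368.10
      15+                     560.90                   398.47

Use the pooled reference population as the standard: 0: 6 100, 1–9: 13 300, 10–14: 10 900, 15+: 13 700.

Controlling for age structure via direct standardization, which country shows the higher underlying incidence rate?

Standard total = 44 000; weights = 0.1386, 0.3023, 0.2477, 0.3114.
Querova: 0.1386×22.02 + 0.3023×110.09 + 0.2477×312.12 + 0.3114×560.90 = 288.2945 per 100 000.
Ivora: 0.1386×26.31 + 0.3023×88.11 + 0.2477×368.10 + 0.3114×398.47 = 245.5383 per 100 000.

Querova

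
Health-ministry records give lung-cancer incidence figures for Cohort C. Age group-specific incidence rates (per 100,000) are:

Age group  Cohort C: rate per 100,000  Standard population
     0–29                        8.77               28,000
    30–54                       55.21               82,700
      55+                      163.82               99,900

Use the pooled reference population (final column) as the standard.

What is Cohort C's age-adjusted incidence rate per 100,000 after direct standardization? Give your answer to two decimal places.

100.56

Standard total = 210,600; weights = 0.1330, 0.3927, 0.4744.
Standardized rate: 0.1330×8.77 + 0.3927×55.21 + 0.4744×163.82 = 100.5558 per 100,000.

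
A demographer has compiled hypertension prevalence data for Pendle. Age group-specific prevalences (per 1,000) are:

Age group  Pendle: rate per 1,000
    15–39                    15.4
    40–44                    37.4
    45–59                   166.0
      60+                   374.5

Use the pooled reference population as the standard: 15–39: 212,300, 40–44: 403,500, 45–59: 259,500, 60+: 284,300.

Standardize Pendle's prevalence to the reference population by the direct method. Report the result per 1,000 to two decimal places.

144.80

Standard total = 1,159,600; weights = 0.1831, 0.3480, 0.2238, 0.2452.
Standardized rate: 0.1831×15.4 + 0.3480×37.4 + 0.2238×166.0 + 0.2452×374.5 = 144.7979 per 1,000.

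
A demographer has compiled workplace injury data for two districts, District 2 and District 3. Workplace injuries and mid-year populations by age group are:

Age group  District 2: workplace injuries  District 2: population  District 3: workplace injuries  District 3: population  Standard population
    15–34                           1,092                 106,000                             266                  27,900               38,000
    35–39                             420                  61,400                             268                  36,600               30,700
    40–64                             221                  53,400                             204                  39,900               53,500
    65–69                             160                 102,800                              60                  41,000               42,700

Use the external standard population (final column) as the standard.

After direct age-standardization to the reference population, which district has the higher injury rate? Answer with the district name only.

Age-specific rates per 10,000 for District 2: 103.02, 68.40, 41.39, 15.56.
For District 3: 95.34, 73.22, 51.13, 14.63.
Standard total = 164,900; weights = 0.2304, 0.1862, 0.3244, 0.2589.
District 2: 0.2304×103.02 + 0.1862×68.40 + 0.3244×41.39 + 0.2589×15.56 = 53.9324 per 10,000.
District 3: 0.2304×95.34 + 0.1862×73.22 + 0.3244×51.13 + 0.2589×14.63 = 55.9802 per 10,000.
The crude rates (58.50 vs 54.88) would put District 2 higher, but that reflects its age composition; once standardized to a common age structure, District 3 has the higher underlying rate.

District 3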